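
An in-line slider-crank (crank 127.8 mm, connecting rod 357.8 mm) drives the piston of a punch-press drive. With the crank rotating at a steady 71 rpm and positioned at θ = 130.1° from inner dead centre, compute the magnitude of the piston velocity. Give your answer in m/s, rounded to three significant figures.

ω = 2π·71/60 = 7.435 rad/s
For an in-line slider-crank, x = r cosθ + √(L² − r² sin²θ), so v = −rω sinθ·[1 + r cosθ/√(L² − r² sin²θ)].
With r = 0.1278 m, L = 0.3578 m, θ = 130.1°: √(L² − r² sin²θ) = 0.34419 m.
v = −0.1278·7.435·0.76492·[1 + 0.1278·-0.64412/0.34419] = -0.553 m/s.
|v| = 0.553 m/s.

0.553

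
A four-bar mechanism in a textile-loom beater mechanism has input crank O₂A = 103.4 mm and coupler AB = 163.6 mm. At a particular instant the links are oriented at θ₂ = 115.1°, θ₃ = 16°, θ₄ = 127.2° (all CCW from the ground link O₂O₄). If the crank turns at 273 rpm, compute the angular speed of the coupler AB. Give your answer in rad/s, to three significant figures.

4.06

ω₂ = 28.59 rad/s (from 273 rpm).
Differentiating the loop-closure r₂e^{iθ₂}+r₃e^{iθ₃}=r₁+r₄e^{iθ₄} gives r₂ω₂e^{iθ₂}+r₃ω₃e^{iθ₃}=r₄ω₄e^{iθ₄}.
Eliminating the other unknown: ω₃ = r₂ω₂ sin(θ₄−θ₂) / [r₃ sin(θ₃−θ₄)].
Numerator sine = +0.20962; denominator sine = -0.93232.
Result = 0.1034·28.59·(+0.20962) / (0.1636·(-0.93232)) = -4.0625 rad/s; magnitude 4.0625 rad/s.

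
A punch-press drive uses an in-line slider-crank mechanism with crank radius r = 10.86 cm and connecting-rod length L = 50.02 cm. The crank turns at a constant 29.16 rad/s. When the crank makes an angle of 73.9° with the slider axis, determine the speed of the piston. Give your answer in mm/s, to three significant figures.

3230

ω = 29.16 rad/s
For an in-line slider-crank, x = r cosθ + √(L² − r² sin²θ), so v = −rω sinθ·[1 + r cosθ/√(L² − r² sin²θ)].
With r = 0.1086 m, L = 0.5002 m, θ = 73.9°: √(L² − r² sin²θ) = 0.4892 m.
v = −0.1086·29.16·0.96078·[1 + 0.1086·0.27731/0.4892] = -3.2299 m/s.
|v| = 3.2299 m/s = 3229.9 mm/s.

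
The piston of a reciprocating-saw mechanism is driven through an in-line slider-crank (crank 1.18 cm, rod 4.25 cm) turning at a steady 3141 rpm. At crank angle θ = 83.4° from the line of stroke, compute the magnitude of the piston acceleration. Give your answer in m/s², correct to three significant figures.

212

ω = 2π·3141/60 = 328.9 rad/s
x(θ) = r cosθ + √(L² − r² sin²θ); with ω constant, a = ω²·d²x/dθ².
d²x/dθ² = −r cosθ − r²(cos2θ)/√u − r⁴ sin²2θ/(4u^{3/2}),  u = L² − r² sin²θ = 0.00166885 m².
Substituting r = 0.0118 m, L = 0.0425 m, θ = 83.4°: d²x/dθ² = +0.0019584 m.
a = ω²·d²x/dθ² = (328.9)²·(+0.0019584) = +211.88 m/s²;  |a| = 211.88 m/s².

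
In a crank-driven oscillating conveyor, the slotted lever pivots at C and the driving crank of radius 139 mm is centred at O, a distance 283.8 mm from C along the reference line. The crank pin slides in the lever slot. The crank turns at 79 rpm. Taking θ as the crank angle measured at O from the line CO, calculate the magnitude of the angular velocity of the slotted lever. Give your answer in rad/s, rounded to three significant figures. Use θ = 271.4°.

1.65

ω = 8.273 rad/s (from 79 rpm).
Crank pin A relative to C: A = (d + r cosθ, r sinθ); lever angle φ = atan2(r sinθ, d + r cosθ).
Differentiating tanφ: φ̇ = rω(d cosθ + r)/(d² + r² + 2dr cosθ).
d² + r² + 2dr cosθ = |CA|² = 0.101791 m²;  d cosθ + r = +0.14593 m.
|ω_lever| = |0.139·8.273·+0.14593| / 0.101791 = 1.6486 rad/s.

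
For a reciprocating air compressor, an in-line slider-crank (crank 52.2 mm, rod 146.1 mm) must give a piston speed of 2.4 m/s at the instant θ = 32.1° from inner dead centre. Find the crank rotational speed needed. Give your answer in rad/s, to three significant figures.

66.1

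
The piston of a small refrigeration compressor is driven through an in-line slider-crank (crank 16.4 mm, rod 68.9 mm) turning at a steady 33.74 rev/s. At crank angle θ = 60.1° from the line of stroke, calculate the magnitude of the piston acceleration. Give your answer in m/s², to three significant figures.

279

ω = 2π·33.7 = 212 rad/s
x(θ) = r cosθ + √(L² − r² sin²θ); with ω constant, a = ω²·d²x/dθ².
d²x/dθ² = −r cosθ − r²(cos2θ)/√u − r⁴ sin²2θ/(4u^{3/2}),  u = L² − r² sin²θ = 0.00454508 m².
Substituting r = 0.0164 m, L = 0.0689 m, θ = 60.1°: d²x/dθ² = -0.0062125 m.
a = ω²·d²x/dθ² = (212)²·(-0.0062125) = -279.2 m/s²;  |a| = 279.2 m/s².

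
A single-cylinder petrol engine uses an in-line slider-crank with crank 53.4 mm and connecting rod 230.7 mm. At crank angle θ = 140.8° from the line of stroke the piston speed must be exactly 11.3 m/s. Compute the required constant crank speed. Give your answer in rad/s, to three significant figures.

For an in-line slider-crank, |v_piston| = rω|sinθ|·[1 + r cosθ/√(L² − r² sin²θ)].
With r = 0.0534 m, L = 0.2307 m, θ = 140.8°: the bracketed kinematic factor |dx/dθ| = 0.027631 m.
ω = v/|dx/dθ| = 11.3/0.027631 = 408.97 rad/s.

409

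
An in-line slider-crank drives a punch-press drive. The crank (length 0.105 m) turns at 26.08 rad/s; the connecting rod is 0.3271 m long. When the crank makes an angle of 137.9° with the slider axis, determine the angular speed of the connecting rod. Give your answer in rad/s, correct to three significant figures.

ω = 26.08 rad/s
The rod makes angle φ with the slider axis where L sinφ = r sinθ; differentiating, L cosφ·φ̇ = r ω cosθ.
L cosφ = √(L² − r² sin²θ) = 0.31944 m.
|ω_rod| = r ω |cosθ| / √(L² − r² sin²θ) = 0.105·26.08·0.74198/0.31944 = 6.3607 rad/s.

6.36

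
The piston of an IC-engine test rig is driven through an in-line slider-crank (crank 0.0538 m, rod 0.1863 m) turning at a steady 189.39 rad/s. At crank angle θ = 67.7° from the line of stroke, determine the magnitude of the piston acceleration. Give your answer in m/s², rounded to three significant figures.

ω = 189.4 rad/s
x(θ) = r cosθ + √(L² − r² sin²θ); with ω constant, a = ω²·d²x/dθ².
d²x/dθ² = −r cosθ − r²(cos2θ)/√u − r⁴ sin²2θ/(4u^{3/2}),  u = L² − r² sin²θ = 0.03223 m².
Substituting r = 0.0538 m, L = 0.1863 m, θ = 67.7°: d²x/dθ² = -0.0091135 m.
a = ω²·d²x/dθ² = (189.4)²·(-0.0091135) = -326.89 m/s²;  |a| = 326.89 m/s².

327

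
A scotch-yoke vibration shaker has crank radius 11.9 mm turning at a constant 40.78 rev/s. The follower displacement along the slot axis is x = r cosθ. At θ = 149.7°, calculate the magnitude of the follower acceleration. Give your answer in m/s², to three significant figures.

675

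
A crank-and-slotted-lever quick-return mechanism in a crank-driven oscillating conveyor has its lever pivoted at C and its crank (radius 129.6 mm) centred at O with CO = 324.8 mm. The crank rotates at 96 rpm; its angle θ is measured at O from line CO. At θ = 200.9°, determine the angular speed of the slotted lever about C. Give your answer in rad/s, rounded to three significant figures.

5.19

ω = 10.05 rad/s (from 96 rpm).
Crank pin A relative to C: A = (d + r cosθ, r sinθ); lever angle φ = atan2(r sinθ, d + r cosθ).
Differentiating tanφ: φ̇ = rω(d cosθ + r)/(d² + r² + 2dr cosθ).
d² + r² + 2dr cosθ = |CA|² = 0.0436422 m²;  d cosθ + r = -0.17383 m.
|ω_lever| = |0.1296·10.05·-0.17383| / 0.0436422 = 5.1895 rad/s.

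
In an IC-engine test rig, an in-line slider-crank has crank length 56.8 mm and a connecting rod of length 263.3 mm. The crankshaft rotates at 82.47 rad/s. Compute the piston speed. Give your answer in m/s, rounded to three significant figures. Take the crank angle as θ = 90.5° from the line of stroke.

4.68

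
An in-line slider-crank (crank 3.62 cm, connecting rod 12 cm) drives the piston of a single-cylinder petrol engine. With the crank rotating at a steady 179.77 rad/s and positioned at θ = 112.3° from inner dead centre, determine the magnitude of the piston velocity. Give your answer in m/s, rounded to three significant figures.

5.30

ω = 179.8 rad/s
For an in-line slider-crank, x = r cosθ + √(L² − r² sin²θ), so v = −rω sinθ·[1 + r cosθ/√(L² − r² sin²θ)].
With r = 0.0362 m, L = 0.12 m, θ = 112.3°: √(L² − r² sin²θ) = 0.11523 m.
v = −0.0362·179.8·0.92521·[1 + 0.0362·-0.37946/0.11523] = -5.3032 m/s.
|v| = 5.3032 m/s.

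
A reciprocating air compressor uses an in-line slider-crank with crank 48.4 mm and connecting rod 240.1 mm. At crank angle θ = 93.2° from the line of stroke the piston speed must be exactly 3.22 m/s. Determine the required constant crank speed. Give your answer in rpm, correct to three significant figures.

For an in-line slider-crank, |v_piston| = rω|sinθ|·[1 + r cosθ/√(L² − r² sin²θ)].
With r = 0.0484 m, L = 0.2401 m, θ = 93.2°: the bracketed kinematic factor |dx/dθ| = 0.047769 m.
ω = v/|dx/dθ| = 3.22/0.047769 = 67.407 rad/s.
N = 60ω/(2π) = 643.69 rpm.

644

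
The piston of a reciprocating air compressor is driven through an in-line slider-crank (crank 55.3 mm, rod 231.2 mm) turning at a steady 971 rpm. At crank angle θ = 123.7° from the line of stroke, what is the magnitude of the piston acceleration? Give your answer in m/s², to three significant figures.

ω = 2π·971/60 = 101.7 rad/s
x(θ) = r cosθ + √(L² − r² sin²θ); with ω constant, a = ω²·d²x/dθ².
d²x/dθ² = −r cosθ − r²(cos2θ)/√u − r⁴ sin²2θ/(4u^{3/2}),  u = L² − r² sin²θ = 0.0513368 m².
Substituting r = 0.0553 m, L = 0.2312 m, θ = 123.7°: d²x/dθ² = +0.035698 m.
a = ω²·d²x/dθ² = (101.7)²·(+0.035698) = +369.1 m/s²;  |a| = 369.1 m/s².

369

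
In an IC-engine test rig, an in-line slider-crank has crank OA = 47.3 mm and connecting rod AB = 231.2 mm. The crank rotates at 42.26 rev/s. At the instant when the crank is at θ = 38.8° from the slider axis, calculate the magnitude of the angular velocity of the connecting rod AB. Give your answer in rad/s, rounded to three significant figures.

ω = 265.5 rad/s (converted from 42.26 rev/s).
The rod makes angle φ with the slider axis where L sinφ = r sinθ; differentiating, L cosφ·φ̇ = r ω cosθ.
L cosφ = √(L² − r² sin²θ) = 0.22929 m.
|ω_rod| = r ω |cosθ| / √(L² − r² sin²θ) = 0.0473·265.5·0.77934/0.22929 = 42.688 rad/s.

42.7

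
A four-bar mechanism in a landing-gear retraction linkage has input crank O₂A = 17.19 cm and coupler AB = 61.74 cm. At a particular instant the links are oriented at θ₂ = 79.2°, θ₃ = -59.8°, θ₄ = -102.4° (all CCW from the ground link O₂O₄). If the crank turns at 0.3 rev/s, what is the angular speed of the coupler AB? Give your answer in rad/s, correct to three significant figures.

0.0216

ω₂ = 1.885 rad/s (from 0.3 rev/s).
Differentiating the loop-closure r₂e^{iθ₂}+r₃e^{iθ₃}=r₁+r₄e^{iθ₄} gives r₂ω₂e^{iθ₂}+r₃ω₃e^{iθ₃}=r₄ω₄e^{iθ₄}.
Eliminating the other unknown: ω₃ = r₂ω₂ sin(θ₄−θ₂) / [r₃ sin(θ₃−θ₄)].
Numerator sine = +0.02792; denominator sine = +0.67688.
Result = 0.1719·1.885·(+0.02792) / (0.6174·(+0.67688)) = +0.021649 rad/s; magnitude 0.021649 rad/s.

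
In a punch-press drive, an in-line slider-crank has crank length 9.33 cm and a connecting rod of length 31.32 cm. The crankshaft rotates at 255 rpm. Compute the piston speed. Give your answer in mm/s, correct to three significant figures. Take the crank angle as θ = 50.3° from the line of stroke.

ω = 2π·255/60 = 26.7 rad/s
For an in-line slider-crank, x = r cosθ + √(L² − r² sin²θ), so v = −rω sinθ·[1 + r cosθ/√(L² − r² sin²θ)].
With r = 0.0933 m, L = 0.3132 m, θ = 50.3°: √(L² − r² sin²θ) = 0.30486 m.
v = −0.0933·26.7·0.76940·[1 + 0.0933·0.63877/0.30486] = -2.2916 m/s.
|v| = 2.2916 m/s = 2291.6 mm/s.

2290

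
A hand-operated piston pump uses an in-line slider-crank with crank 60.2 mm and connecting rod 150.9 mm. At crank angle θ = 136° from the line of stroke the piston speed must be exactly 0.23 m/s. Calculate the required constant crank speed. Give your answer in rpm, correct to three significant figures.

For an in-line slider-crank, |v_piston| = rω|sinθ|·[1 + r cosθ/√(L² − r² sin²θ)].
With r = 0.0602 m, L = 0.1509 m, θ = 136°: the bracketed kinematic factor |dx/dθ| = 0.029328 m.
ω = v/|dx/dθ| = 0.23/0.029328 = 7.8422 rad/s.
N = 60ω/(2π) = 74.888 rpm.

74.9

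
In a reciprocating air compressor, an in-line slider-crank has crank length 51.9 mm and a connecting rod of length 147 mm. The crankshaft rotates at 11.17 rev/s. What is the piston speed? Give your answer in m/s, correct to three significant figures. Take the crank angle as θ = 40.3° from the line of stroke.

ω = 2π·11.2 = 70.18 rad/s
For an in-line slider-crank, x = r cosθ + √(L² − r² sin²θ), so v = −rω sinθ·[1 + r cosθ/√(L² − r² sin²θ)].
With r = 0.0519 m, L = 0.147 m, θ = 40.3°: √(L² − r² sin²θ) = 0.14312 m.
v = −0.0519·70.18·0.64679·[1 + 0.0519·0.76267/0.14312] = -3.0075 m/s.
|v| = 3.0075 m/s.

3.01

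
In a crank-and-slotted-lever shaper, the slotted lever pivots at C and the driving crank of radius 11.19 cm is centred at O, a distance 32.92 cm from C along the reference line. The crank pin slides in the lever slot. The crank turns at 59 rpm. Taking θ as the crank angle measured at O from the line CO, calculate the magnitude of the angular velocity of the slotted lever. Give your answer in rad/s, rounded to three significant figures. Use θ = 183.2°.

3.17

ω = 6.178 rad/s (from 59 rpm).
Crank pin A relative to C: A = (d + r cosθ, r sinθ); lever angle φ = atan2(r sinθ, d + r cosθ).
Differentiating tanφ: φ̇ = rω(d cosθ + r)/(d² + r² + 2dr cosθ).
d² + r² + 2dr cosθ = |CA|² = 0.0473342 m²;  d cosθ + r = -0.21679 m.
|ω_lever| = |0.1119·6.178·-0.21679| / 0.0473342 = 3.1664 rad/s.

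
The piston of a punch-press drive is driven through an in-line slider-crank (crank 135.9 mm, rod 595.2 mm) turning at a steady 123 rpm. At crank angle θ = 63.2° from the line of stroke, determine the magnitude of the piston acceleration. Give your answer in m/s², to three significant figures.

ω = 2π·123/60 = 12.88 rad/s
x(θ) = r cosθ + √(L² − r² sin²θ); with ω constant, a = ω²·d²x/dθ².
d²x/dθ² = −r cosθ − r²(cos2θ)/√u − r⁴ sin²2θ/(4u^{3/2}),  u = L² − r² sin²θ = 0.339549 m².
Substituting r = 0.1359 m, L = 0.5952 m, θ = 63.2°: d²x/dθ² = -0.042745 m.
a = ω²·d²x/dθ² = (12.88)²·(-0.042745) = -7.0918 m/s²;  |a| = 7.0918 m/s².

7.09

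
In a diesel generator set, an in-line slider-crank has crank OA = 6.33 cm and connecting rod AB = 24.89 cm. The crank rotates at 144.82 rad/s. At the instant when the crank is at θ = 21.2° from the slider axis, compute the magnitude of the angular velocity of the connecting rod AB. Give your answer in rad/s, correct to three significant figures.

ω = 144.8 rad/s
The rod makes angle φ with the slider axis where L sinφ = r sinθ; differentiating, L cosφ·φ̇ = r ω cosθ.
L cosφ = √(L² − r² sin²θ) = 0.24785 m.
|ω_rod| = r ω |cosθ| / √(L² − r² sin²θ) = 0.0633·144.8·0.93232/0.24785 = 34.484 rad/s.

34.5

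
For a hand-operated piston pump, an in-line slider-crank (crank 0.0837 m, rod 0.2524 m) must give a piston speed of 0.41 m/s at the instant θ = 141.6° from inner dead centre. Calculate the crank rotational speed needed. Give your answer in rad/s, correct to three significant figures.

10.7

For an in-line slider-crank, |v_piston| = rω|sinθ|·[1 + r cosθ/√(L² − r² sin²θ)].
With r = 0.0837 m, L = 0.2524 m, θ = 141.6°: the bracketed kinematic factor |dx/dθ| = 0.038183 m.
ω = v/|dx/dθ| = 0.41/0.038183 = 10.738 rad/s.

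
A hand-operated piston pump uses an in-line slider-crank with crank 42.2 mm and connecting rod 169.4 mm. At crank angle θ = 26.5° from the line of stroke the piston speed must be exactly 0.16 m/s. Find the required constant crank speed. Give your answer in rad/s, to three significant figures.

6.94

For an in-line slider-crank, |v_piston| = rω|sinθ|·[1 + r cosθ/√(L² − r² sin²θ)].
With r = 0.0422 m, L = 0.1694 m, θ = 26.5°: the bracketed kinematic factor |dx/dθ| = 0.023054 m.
ω = v/|dx/dθ| = 0.16/0.023054 = 6.9403 rad/s.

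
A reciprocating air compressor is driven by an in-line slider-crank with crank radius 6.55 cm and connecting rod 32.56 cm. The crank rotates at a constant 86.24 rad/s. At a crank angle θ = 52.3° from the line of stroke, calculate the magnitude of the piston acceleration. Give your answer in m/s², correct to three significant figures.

274

ω = 86.24 rad/s
x(θ) = r cosθ + √(L² − r² sin²θ); with ω constant, a = ω²·d²x/dθ².
d²x/dθ² = −r cosθ − r²(cos2θ)/√u − r⁴ sin²2θ/(4u^{3/2}),  u = L² − r² sin²θ = 0.10333 m².
Substituting r = 0.0655 m, L = 0.3256 m, θ = 52.3°: d²x/dθ² = -0.03682 m.
a = ω²·d²x/dθ² = (86.24)²·(-0.03682) = -273.85 m/s²;  |a| = 273.85 m/s².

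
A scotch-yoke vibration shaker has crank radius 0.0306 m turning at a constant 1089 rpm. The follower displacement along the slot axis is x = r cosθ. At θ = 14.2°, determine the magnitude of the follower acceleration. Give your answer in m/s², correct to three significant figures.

ω = 114 rad/s (from 1089 rpm).
x = r cosθ ⇒ ẍ = −rω² cosθ (ω constant).
|a| = rω²|cosθ| = 0.0306·(114)²·|cos 14.2°| = 385.8 m/s².

386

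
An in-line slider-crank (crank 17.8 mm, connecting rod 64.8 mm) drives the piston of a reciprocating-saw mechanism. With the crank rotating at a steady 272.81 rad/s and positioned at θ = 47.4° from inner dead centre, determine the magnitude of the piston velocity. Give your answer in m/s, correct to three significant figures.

ω = 272.8 rad/s
For an in-line slider-crank, x = r cosθ + √(L² − r² sin²θ), so v = −rω sinθ·[1 + r cosθ/√(L² − r² sin²θ)].
With r = 0.0178 m, L = 0.0648 m, θ = 47.4°: √(L² − r² sin²θ) = 0.063462 m.
v = −0.0178·272.8·0.73610·[1 + 0.0178·0.67688/0.063462] = -4.2531 m/s.
|v| = 4.2531 m/s.

4.25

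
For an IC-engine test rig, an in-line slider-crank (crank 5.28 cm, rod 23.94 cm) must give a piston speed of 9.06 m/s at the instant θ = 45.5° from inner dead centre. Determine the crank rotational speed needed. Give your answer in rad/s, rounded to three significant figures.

For an in-line slider-crank, |v_piston| = rω|sinθ|·[1 + r cosθ/√(L² − r² sin²θ)].
With r = 0.0528 m, L = 0.2394 m, θ = 45.5°: the bracketed kinematic factor |dx/dθ| = 0.043555 m.
ω = v/|dx/dθ| = 9.06/0.043555 = 208.01 rad/s.

208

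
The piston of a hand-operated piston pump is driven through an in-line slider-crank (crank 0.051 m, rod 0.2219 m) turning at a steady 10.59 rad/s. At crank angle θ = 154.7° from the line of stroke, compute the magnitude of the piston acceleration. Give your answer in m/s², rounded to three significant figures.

ω = 10.59 rad/s
x(θ) = r cosθ + √(L² − r² sin²θ); with ω constant, a = ω²·d²x/dθ².
d²x/dθ² = −r cosθ − r²(cos2θ)/√u − r⁴ sin²2θ/(4u^{3/2}),  u = L² − r² sin²θ = 0.0487646 m².
Substituting r = 0.051 m, L = 0.2219 m, θ = 154.7°: d²x/dθ² = +0.038538 m.
a = ω²·d²x/dθ² = (10.59)²·(+0.038538) = +4.322 m/s²;  |a| = 4.322 m/s².

4.32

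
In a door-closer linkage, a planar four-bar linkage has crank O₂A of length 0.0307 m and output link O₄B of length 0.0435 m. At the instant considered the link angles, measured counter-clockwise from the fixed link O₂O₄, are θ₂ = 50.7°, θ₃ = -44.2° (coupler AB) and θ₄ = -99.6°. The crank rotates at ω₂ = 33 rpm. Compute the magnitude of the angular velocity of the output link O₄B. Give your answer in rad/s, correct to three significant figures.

2.95

ω₂ = 3.456 rad/s (from 33 rpm).
Differentiating the loop-closure r₂e^{iθ₂}+r₃e^{iθ₃}=r₁+r₄e^{iθ₄} gives r₂ω₂e^{iθ₂}+r₃ω₃e^{iθ₃}=r₄ω₄e^{iθ₄}.
Eliminating the other unknown: ω₄ = r₂ω₂ sin(θ₂−θ₃) / [r₄ sin(θ₄−θ₃)].
Numerator sine = +0.99635; denominator sine = -0.82314.
Result = 0.0307·3.456·(+0.99635) / (0.0435·(-0.82314)) = -2.9521 rad/s; magnitude 2.9521 rad/s.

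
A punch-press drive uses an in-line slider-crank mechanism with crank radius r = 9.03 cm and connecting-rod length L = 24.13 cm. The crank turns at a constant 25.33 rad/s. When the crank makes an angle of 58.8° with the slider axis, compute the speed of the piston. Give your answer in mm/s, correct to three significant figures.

ω = 25.33 rad/s
For an in-line slider-crank, x = r cosθ + √(L² − r² sin²θ), so v = −rω sinθ·[1 + r cosθ/√(L² − r² sin²θ)].
With r = 0.0903 m, L = 0.2413 m, θ = 58.8°: √(L² − r² sin²θ) = 0.2286 m.
v = −0.0903·25.33·0.85536·[1 + 0.0903·0.51803/0.2286] = -2.3568 m/s.
|v| = 2.3568 m/s = 2356.8 mm/s.

2360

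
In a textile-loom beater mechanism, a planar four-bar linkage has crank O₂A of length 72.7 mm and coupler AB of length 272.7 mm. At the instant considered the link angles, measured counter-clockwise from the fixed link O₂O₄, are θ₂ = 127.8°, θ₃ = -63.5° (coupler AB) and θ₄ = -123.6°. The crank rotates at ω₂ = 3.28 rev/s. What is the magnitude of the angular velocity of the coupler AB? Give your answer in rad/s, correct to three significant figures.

ω₂ = 20.61 rad/s (from 3.28 rev/s).
Differentiating the loop-closure r₂e^{iθ₂}+r₃e^{iθ₃}=r₁+r₄e^{iθ₄} gives r₂ω₂e^{iθ₂}+r₃ω₃e^{iθ₃}=r₄ω₄e^{iθ₄}.
Eliminating the other unknown: ω₃ = r₂ω₂ sin(θ₄−θ₂) / [r₃ sin(θ₃−θ₄)].
Numerator sine = +0.94777; denominator sine = +0.86690.
Result = 0.0727·20.61·(+0.94777) / (0.2727·(+0.86690)) = +6.0067 rad/s; magnitude 6.0067 rad/s.

6.01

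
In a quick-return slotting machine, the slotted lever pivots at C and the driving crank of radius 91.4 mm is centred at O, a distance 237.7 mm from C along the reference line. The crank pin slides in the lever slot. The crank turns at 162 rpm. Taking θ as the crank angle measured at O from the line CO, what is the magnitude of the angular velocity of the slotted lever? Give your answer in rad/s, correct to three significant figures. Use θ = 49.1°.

4.11

ω = 16.96 rad/s (from 162 rpm).
Crank pin A relative to C: A = (d + r cosθ, r sinθ); lever angle φ = atan2(r sinθ, d + r cosθ).
Differentiating tanφ: φ̇ = rω(d cosθ + r)/(d² + r² + 2dr cosθ).
d² + r² + 2dr cosθ = |CA|² = 0.0933048 m²;  d cosθ + r = +0.24703 m.
|ω_lever| = |0.0914·16.96·+0.24703| / 0.0933048 = 4.1052 rad/s.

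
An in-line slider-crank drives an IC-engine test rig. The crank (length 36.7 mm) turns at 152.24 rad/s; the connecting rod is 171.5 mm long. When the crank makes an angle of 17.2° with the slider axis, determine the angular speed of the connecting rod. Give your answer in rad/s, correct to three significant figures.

31.2

ω = 152.2 rad/s
The rod makes angle φ with the slider axis where L sinφ = r sinθ; differentiating, L cosφ·φ̇ = r ω cosθ.
L cosφ = √(L² − r² sin²θ) = 0.17116 m.
|ω_rod| = r ω |cosθ| / √(L² − r² sin²θ) = 0.0367·152.2·0.95528/0.17116 = 31.184 rad/s.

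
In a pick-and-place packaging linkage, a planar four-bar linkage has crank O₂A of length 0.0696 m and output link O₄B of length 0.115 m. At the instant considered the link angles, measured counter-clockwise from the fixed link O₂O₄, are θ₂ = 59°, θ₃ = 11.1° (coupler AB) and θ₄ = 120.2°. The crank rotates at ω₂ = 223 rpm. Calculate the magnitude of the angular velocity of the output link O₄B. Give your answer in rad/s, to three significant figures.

ω₂ = 23.35 rad/s (from 223 rpm).
Differentiating the loop-closure r₂e^{iθ₂}+r₃e^{iθ₃}=r₁+r₄e^{iθ₄} gives r₂ω₂e^{iθ₂}+r₃ω₃e^{iθ₃}=r₄ω₄e^{iθ₄}.
Eliminating the other unknown: ω₄ = r₂ω₂ sin(θ₂−θ₃) / [r₄ sin(θ₄−θ₃)].
Numerator sine = +0.74198; denominator sine = +0.94495.
Result = 0.0696·23.35·(+0.74198) / (0.115·(+0.94495)) = +11.098 rad/s; magnitude 11.098 rad/s.

11.1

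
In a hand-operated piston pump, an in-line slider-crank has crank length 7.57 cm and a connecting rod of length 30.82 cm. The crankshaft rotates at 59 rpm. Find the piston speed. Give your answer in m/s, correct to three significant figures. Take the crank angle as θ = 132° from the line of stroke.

0.289

ω = 2π·59/60 = 6.178 rad/s
For an in-line slider-crank, x = r cosθ + √(L² − r² sin²θ), so v = −rω sinθ·[1 + r cosθ/√(L² − r² sin²θ)].
With r = 0.0757 m, L = 0.3082 m, θ = 132°: √(L² − r² sin²θ) = 0.30302 m.
v = −0.0757·6.178·0.74314·[1 + 0.0757·-0.66913/0.30302] = -0.28948 m/s.
|v| = 0.28948 m/s.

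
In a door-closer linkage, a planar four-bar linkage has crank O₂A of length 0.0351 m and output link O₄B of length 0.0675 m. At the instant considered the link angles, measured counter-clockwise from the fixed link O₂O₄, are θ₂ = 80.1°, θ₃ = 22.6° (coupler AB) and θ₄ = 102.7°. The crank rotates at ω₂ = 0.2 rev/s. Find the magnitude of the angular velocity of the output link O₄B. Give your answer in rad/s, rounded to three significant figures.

ω₂ = 1.257 rad/s (from 0.2 rev/s).
Differentiating the loop-closure r₂e^{iθ₂}+r₃e^{iθ₃}=r₁+r₄e^{iθ₄} gives r₂ω₂e^{iθ₂}+r₃ω₃e^{iθ₃}=r₄ω₄e^{iθ₄}.
Eliminating the other unknown: ω₄ = r₂ω₂ sin(θ₂−θ₃) / [r₄ sin(θ₄−θ₃)].
Numerator sine = +0.84339; denominator sine = +0.98511.
Result = 0.0351·1.257·(+0.84339) / (0.0675·(+0.98511)) = +0.55945 rad/s; magnitude 0.55945 rad/s.

0.559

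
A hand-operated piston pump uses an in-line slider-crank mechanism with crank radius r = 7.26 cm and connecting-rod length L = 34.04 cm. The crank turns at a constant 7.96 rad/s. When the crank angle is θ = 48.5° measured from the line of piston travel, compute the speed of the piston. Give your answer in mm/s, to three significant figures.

495

ω = 7.96 rad/s
For an in-line slider-crank, x = r cosθ + √(L² − r² sin²θ), so v = −rω sinθ·[1 + r cosθ/√(L² − r² sin²θ)].
With r = 0.0726 m, L = 0.3404 m, θ = 48.5°: √(L² − r² sin²θ) = 0.33603 m.
v = −0.0726·7.96·0.74896·[1 + 0.0726·0.66262/0.33603] = -0.49478 m/s.
|v| = 0.49478 m/s = 494.78 mm/s.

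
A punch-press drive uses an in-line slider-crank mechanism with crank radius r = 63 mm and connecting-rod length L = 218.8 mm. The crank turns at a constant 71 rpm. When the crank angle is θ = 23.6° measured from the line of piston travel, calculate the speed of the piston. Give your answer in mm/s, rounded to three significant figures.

237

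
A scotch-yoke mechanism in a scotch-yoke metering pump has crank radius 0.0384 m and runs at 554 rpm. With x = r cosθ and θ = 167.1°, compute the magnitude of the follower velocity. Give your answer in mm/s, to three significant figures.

497

ω = 58.01 rad/s (from 554 rpm).
x = r cosθ ⇒ ẋ = −rω sinθ.
|v| = rω|sinθ| = 0.0384·58.01·|sin 167.1°| = 0.49735 m/s = 497.35 mm/s.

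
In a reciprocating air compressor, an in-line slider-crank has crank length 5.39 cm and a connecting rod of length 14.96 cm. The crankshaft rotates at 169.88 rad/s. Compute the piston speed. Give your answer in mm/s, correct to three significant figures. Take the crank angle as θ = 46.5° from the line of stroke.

8350

ω = 169.9 rad/s
For an in-line slider-crank, x = r cosθ + √(L² − r² sin²θ), so v = −rω sinθ·[1 + r cosθ/√(L² − r² sin²θ)].
With r = 0.0539 m, L = 0.1496 m, θ = 46.5°: √(L² − r² sin²θ) = 0.1444 m.
v = −0.0539·169.9·0.72537·[1 + 0.0539·0.68835/0.1444] = -8.3485 m/s.
|v| = 8.3485 m/s = 8348.5 mm/s.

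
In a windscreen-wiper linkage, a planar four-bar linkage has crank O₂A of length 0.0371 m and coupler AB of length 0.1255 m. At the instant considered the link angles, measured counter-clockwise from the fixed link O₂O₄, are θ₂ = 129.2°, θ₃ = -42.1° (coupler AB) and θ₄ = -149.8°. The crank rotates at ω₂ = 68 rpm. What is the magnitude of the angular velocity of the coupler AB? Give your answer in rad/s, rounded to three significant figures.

2.18

ω₂ = 7.121 rad/s (from 68 rpm).
Differentiating the loop-closure r₂e^{iθ₂}+r₃e^{iθ₃}=r₁+r₄e^{iθ₄} gives r₂ω₂e^{iθ₂}+r₃ω₃e^{iθ₃}=r₄ω₄e^{iθ₄}.
Eliminating the other unknown: ω₃ = r₂ω₂ sin(θ₄−θ₂) / [r₃ sin(θ₃−θ₄)].
Numerator sine = +0.98769; denominator sine = +0.95266.
Result = 0.0371·7.121·(+0.98769) / (0.1255·(+0.95266)) = +2.1825 rad/s; magnitude 2.1825 rad/s.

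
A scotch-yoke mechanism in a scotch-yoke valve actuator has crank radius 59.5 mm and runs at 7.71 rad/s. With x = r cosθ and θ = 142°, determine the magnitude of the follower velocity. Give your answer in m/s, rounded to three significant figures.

0.282

ω = 7.71 rad/s
x = r cosθ ⇒ ẋ = −rω sinθ.
|v| = rω|sinθ| = 0.0595·7.71·|sin 142°| = 0.28243 m/s.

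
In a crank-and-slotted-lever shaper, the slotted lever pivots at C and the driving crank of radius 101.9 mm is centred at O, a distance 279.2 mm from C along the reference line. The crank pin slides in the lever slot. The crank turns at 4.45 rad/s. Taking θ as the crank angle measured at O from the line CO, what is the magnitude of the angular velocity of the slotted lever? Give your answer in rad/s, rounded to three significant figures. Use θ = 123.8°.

ω = 4.45 rad/s
Crank pin A relative to C: A = (d + r cosθ, r sinθ); lever angle φ = atan2(r sinθ, d + r cosθ).
Differentiating tanφ: φ̇ = rω(d cosθ + r)/(d² + r² + 2dr cosθ).
d² + r² + 2dr cosθ = |CA|² = 0.0566825 m²;  d cosθ + r = -0.053418 m.
|ω_lever| = |0.1019·4.45·-0.053418| / 0.0566825 = 0.42734 rad/s.

0.427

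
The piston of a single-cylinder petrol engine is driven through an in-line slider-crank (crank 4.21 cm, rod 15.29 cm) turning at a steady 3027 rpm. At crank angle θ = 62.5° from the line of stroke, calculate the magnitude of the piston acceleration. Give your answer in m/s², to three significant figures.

ω = 2π·3027/60 = 317 rad/s
x(θ) = r cosθ + √(L² − r² sin²θ); with ω constant, a = ω²·d²x/dθ².
d²x/dθ² = −r cosθ − r²(cos2θ)/√u − r⁴ sin²2θ/(4u^{3/2}),  u = L² − r² sin²θ = 0.0219839 m².
Substituting r = 0.0421 m, L = 0.1529 m, θ = 62.5°: d²x/dθ² = -0.012745 m.
a = ω²·d²x/dθ² = (317)²·(-0.012745) = -1280.6 m/s²;  |a| = 1280.6 m/s².

1280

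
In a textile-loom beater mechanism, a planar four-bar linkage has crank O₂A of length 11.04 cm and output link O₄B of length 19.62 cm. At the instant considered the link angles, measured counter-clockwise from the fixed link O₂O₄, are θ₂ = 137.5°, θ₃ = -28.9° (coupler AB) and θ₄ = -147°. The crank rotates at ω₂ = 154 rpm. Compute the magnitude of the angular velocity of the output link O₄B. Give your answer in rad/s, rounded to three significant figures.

ω₂ = 16.13 rad/s (from 154 rpm).
Differentiating the loop-closure r₂e^{iθ₂}+r₃e^{iθ₃}=r₁+r₄e^{iθ₄} gives r₂ω₂e^{iθ₂}+r₃ω₃e^{iθ₃}=r₄ω₄e^{iθ₄}.
Eliminating the other unknown: ω₄ = r₂ω₂ sin(θ₂−θ₃) / [r₄ sin(θ₄−θ₃)].
Numerator sine = +0.23514; denominator sine = -0.88213.
Result = 0.1104·16.13·(+0.23514) / (0.1962·(-0.88213)) = -2.4189 rad/s; magnitude 2.4189 rad/s.

2.42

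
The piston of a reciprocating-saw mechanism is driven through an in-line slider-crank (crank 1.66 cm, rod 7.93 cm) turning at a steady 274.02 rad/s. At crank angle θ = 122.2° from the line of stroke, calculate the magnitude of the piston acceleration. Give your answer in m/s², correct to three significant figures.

ω = 274 rad/s
x(θ) = r cosθ + √(L² − r² sin²θ); with ω constant, a = ω²·d²x/dθ².
d²x/dθ² = −r cosθ − r²(cos2θ)/√u − r⁴ sin²2θ/(4u^{3/2}),  u = L² − r² sin²θ = 0.00609118 m².
Substituting r = 0.0166 m, L = 0.0793 m, θ = 122.2°: d²x/dθ² = +0.010339 m.
a = ω²·d²x/dθ² = (274)²·(+0.010339) = +776.31 m/s²;  |a| = 776.31 m/s².

776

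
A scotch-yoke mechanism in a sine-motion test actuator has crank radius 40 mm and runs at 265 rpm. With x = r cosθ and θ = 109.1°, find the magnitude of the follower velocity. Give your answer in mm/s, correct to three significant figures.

1050

ω = 27.75 rad/s (from 265 rpm).
x = r cosθ ⇒ ẋ = −rω sinθ.
|v| = rω|sinθ| = 0.04·27.75·|sin 109.1°| = 1.0489 m/s = 1048.9 mm/s.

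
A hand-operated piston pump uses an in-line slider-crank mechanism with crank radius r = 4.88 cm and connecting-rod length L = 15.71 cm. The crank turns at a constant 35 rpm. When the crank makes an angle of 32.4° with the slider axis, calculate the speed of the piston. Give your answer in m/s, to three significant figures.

ω = 2π·35/60 = 3.665 rad/s
For an in-line slider-crank, x = r cosθ + √(L² − r² sin²θ), so v = −rω sinθ·[1 + r cosθ/√(L² − r² sin²θ)].
With r = 0.0488 m, L = 0.1571 m, θ = 32.4°: √(L² − r² sin²θ) = 0.15491 m.
v = −0.0488·3.665·0.53583·[1 + 0.0488·0.84433/0.15491] = -0.12133 m/s.
|v| = 0.12133 m/s.

0.121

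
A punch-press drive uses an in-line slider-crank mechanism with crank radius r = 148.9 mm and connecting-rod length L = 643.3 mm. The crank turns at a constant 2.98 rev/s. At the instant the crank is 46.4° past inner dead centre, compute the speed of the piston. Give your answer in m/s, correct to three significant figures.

2.35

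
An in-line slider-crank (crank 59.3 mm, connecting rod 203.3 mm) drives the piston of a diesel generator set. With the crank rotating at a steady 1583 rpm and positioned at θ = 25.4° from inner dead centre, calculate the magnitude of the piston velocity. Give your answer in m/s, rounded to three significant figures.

5.34

ω = 2π·1583/60 = 165.8 rad/s
For an in-line slider-crank, x = r cosθ + √(L² − r² sin²θ), so v = −rω sinθ·[1 + r cosθ/√(L² − r² sin²θ)].
With r = 0.0593 m, L = 0.2033 m, θ = 25.4°: √(L² − r² sin²θ) = 0.2017 m.
v = −0.0593·165.8·0.42894·[1 + 0.0593·0.90334/0.2017] = -5.3364 m/s.
|v| = 5.3364 m/s.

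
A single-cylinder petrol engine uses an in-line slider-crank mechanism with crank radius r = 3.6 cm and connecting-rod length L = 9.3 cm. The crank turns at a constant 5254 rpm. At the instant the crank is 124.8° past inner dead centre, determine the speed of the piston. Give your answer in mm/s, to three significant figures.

12500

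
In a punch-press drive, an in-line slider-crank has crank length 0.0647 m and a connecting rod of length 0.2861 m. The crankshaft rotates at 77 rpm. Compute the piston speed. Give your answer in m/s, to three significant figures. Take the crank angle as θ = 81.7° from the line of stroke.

0.534

ω = 2π·77/60 = 8.063 rad/s
For an in-line slider-crank, x = r cosθ + √(L² − r² sin²θ), so v = −rω sinθ·[1 + r cosθ/√(L² − r² sin²θ)].
With r = 0.0647 m, L = 0.2861 m, θ = 81.7°: √(L² − r² sin²θ) = 0.27884 m.
v = −0.0647·8.063·0.98953·[1 + 0.0647·0.14436/0.27884] = -0.53353 m/s.
|v| = 0.53353 m/s.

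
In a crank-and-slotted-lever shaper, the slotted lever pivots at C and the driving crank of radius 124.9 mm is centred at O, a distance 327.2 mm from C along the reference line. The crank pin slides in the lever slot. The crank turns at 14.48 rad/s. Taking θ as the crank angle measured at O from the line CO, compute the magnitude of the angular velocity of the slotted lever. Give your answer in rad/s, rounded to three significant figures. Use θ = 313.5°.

ω = 14.48 rad/s
Crank pin A relative to C: A = (d + r cosθ, r sinθ); lever angle φ = atan2(r sinθ, d + r cosθ).
Differentiating tanφ: φ̇ = rω(d cosθ + r)/(d² + r² + 2dr cosθ).
d² + r² + 2dr cosθ = |CA|² = 0.178922 m²;  d cosθ + r = +0.35013 m.
|ω_lever| = |0.1249·14.48·+0.35013| / 0.178922 = 3.5391 rad/s.

3.54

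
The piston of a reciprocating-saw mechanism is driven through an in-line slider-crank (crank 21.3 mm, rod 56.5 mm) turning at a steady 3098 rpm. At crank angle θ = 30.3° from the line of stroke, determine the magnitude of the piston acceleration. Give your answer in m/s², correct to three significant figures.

ω = 2π·3098/60 = 324.4 rad/s
x(θ) = r cosθ + √(L² − r² sin²θ); with ω constant, a = ω²·d²x/dθ².
d²x/dθ² = −r cosθ − r²(cos2θ)/√u − r⁴ sin²2θ/(4u^{3/2}),  u = L² − r² sin²θ = 0.00307676 m².
Substituting r = 0.0213 m, L = 0.0565 m, θ = 30.3°: d²x/dθ² = -0.022634 m.
a = ω²·d²x/dθ² = (324.4)²·(-0.022634) = -2382.3 m/s²;  |a| = 2382.3 m/s².

2380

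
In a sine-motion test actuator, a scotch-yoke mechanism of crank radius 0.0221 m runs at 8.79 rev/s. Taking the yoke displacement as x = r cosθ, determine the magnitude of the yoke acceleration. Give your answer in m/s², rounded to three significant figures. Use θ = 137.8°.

49.9

ω = 55.23 rad/s (from 8.79 rev/s).
x = r cosθ ⇒ ẍ = −rω² cosθ (ω constant).
|a| = rω²|cosθ| = 0.0221·(55.23)²·|cos 137.8°| = 49.938 m/s².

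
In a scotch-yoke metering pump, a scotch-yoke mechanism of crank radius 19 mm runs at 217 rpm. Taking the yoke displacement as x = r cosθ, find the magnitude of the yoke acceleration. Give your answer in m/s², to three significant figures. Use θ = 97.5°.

ω = 22.72 rad/s (from 217 rpm).
x = r cosθ ⇒ ẍ = −rω² cosθ (ω constant).
|a| = rω²|cosθ| = 0.019·(22.72)²·|cos 97.5°| = 1.2806 m/s².

1.28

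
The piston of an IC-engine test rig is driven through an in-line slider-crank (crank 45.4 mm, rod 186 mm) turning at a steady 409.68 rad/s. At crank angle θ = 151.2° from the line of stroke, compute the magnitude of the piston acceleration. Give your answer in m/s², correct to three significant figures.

5650

ω = 409.7 rad/s
x(θ) = r cosθ + √(L² − r² sin²θ); with ω constant, a = ω²·d²x/dθ².
d²x/dθ² = −r cosθ − r²(cos2θ)/√u − r⁴ sin²2θ/(4u^{3/2}),  u = L² − r² sin²θ = 0.0341176 m².
Substituting r = 0.0454 m, L = 0.186 m, θ = 151.2°: d²x/dθ² = +0.033685 m.
a = ω²·d²x/dθ² = (409.7)²·(+0.033685) = +5653.6 m/s²;  |a| = 5653.6 m/s².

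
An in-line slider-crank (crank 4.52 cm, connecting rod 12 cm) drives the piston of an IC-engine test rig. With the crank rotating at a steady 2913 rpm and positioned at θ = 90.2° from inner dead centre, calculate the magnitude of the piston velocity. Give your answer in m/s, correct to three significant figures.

13.8

ω = 2π·2913/60 = 305 rad/s
For an in-line slider-crank, x = r cosθ + √(L² − r² sin²θ), so v = −rω sinθ·[1 + r cosθ/√(L² − r² sin²θ)].
With r = 0.0452 m, L = 0.12 m, θ = 90.2°: √(L² − r² sin²θ) = 0.11116 m.
v = −0.0452·305·0.99999·[1 + 0.0452·-0.00349/0.11116] = -13.769 m/s.
|v| = 13.769 m/s.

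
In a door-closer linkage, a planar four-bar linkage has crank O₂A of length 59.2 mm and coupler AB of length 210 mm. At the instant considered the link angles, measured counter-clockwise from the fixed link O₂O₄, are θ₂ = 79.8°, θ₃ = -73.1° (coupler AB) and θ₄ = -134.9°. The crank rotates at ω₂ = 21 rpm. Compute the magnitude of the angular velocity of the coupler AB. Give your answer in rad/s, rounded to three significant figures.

0.400

ω₂ = 2.199 rad/s (from 21 rpm).
Differentiating the loop-closure r₂e^{iθ₂}+r₃e^{iθ₃}=r₁+r₄e^{iθ₄} gives r₂ω₂e^{iθ₂}+r₃ω₃e^{iθ₃}=r₄ω₄e^{iθ₄}.
Eliminating the other unknown: ω₃ = r₂ω₂ sin(θ₄−θ₂) / [r₃ sin(θ₃−θ₄)].
Numerator sine = +0.56928; denominator sine = +0.88130.
Result = 0.0592·2.199·(+0.56928) / (0.21·(+0.88130)) = +0.40045 rad/s; magnitude 0.40045 rad/s.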